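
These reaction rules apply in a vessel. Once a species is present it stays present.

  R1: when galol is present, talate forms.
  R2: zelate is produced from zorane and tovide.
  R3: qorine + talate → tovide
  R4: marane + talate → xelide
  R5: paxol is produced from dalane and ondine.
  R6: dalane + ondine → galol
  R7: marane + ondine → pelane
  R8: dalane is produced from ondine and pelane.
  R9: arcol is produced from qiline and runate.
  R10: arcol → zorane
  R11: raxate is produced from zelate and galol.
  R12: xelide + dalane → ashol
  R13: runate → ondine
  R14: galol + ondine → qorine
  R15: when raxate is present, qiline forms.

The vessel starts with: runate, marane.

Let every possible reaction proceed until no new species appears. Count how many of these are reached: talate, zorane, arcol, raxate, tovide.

2

runate present → ondine forms (R13).
marane and ondine present → pelane forms (R7).
ondine and pelane present → dalane forms (R8).
dalane and ondine present → galol forms (R6).
galol and ondine present → qorine forms (R14).
galol present → talate forms (R1).
qorine and talate present → tovide forms (R3).
talate: reached.
zorane would need arcol (R10), but arcol never forms.
arcol would need qiline and runate (R9), but qiline never forms.
raxate would need zelate and galol (R11), but zelate never forms.
tovide: reached.
Reached: talate and tovide — 2 of the 5.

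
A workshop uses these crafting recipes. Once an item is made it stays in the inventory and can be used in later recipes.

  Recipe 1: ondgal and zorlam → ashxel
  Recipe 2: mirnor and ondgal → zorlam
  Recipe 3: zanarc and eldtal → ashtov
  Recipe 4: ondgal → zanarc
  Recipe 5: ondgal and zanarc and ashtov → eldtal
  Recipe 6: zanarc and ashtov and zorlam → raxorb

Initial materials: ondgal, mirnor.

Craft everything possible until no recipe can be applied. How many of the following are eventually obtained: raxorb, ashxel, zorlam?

2

mirnor and ondgal → zorlam (Recipe 2).
Using Recipe 1, ondgal and zorlam make ashxel.
raxorb would need zanarc, ashtov, and zorlam (Recipe 6), but ashtov is never obtained.
ashxel: reached.
zorlam: reached.
Reached: ashxel and zorlam — 2 of the 3.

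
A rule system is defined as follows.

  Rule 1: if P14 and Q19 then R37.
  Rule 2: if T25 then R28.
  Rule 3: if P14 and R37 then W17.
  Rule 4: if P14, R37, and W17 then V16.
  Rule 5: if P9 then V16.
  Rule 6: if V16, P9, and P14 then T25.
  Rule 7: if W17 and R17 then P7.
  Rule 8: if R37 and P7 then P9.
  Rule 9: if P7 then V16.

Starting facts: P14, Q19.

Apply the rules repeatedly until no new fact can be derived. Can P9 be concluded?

No

P9 would need R37 and P7 (Rule 8), but P7 is never established.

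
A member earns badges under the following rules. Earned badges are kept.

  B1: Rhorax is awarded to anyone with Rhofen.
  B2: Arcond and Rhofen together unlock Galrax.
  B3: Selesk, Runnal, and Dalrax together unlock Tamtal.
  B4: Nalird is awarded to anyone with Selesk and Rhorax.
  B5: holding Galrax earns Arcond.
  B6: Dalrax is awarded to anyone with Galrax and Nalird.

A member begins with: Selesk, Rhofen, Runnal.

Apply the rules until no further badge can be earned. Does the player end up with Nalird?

With Rhofen, Rhorax is earned (B1).
With Selesk and Rhorax, Nalird is earned (B4).

Yes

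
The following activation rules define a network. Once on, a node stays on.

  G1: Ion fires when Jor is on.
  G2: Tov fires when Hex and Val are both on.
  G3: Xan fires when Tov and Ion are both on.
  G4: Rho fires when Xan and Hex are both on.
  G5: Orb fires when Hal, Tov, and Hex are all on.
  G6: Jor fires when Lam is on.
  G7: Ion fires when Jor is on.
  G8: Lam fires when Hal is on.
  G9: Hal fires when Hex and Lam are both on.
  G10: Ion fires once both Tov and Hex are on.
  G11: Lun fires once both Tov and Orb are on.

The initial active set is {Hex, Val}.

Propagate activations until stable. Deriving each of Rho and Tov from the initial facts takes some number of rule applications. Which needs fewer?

Tov

Tov: Hex and Val are on, so Tov fires (G2). [1 rule application]
Rho: G2: Hex and Val on → Tov on. Tov and Hex are on, so Ion fires (G10). Tov and Ion are on, so Xan fires (G3). Xan and Hex are on, so Rho fires (G4). [4 rule applications]
Tov needs fewer.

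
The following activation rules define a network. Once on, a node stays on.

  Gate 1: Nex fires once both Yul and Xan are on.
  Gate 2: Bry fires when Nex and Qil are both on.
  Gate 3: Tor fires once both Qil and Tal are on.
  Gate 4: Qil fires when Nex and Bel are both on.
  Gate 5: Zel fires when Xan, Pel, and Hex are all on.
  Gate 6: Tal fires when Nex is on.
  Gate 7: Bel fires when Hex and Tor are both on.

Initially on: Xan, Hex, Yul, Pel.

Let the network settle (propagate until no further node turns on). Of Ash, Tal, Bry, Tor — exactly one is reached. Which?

Tal

Gate 1: Yul and Xan on → Nex on.
Nex is on, so Tal fires (Gate 6).
Tor would need Qil and Tal (Gate 3), but Qil never turns on. No rule produces Ash, and it is not given. Bry would need Nex and Qil (Gate 2), but Qil never turns on.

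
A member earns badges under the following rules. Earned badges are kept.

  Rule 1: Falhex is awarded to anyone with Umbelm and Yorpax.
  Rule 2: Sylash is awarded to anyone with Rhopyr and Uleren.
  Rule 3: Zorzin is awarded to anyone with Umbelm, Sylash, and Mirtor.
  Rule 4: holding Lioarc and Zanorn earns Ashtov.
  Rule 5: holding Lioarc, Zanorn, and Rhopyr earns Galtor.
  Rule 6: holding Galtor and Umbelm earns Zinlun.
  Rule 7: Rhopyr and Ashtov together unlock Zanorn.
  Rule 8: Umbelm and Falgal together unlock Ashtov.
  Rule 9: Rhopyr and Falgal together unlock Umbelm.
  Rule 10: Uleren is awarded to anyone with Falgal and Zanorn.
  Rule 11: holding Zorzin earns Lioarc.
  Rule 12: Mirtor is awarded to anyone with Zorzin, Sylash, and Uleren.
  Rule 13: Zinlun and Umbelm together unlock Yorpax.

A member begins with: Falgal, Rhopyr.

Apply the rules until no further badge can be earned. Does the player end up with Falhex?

Falhex would need Umbelm and Yorpax (Rule 1), but Yorpax is never earned.

No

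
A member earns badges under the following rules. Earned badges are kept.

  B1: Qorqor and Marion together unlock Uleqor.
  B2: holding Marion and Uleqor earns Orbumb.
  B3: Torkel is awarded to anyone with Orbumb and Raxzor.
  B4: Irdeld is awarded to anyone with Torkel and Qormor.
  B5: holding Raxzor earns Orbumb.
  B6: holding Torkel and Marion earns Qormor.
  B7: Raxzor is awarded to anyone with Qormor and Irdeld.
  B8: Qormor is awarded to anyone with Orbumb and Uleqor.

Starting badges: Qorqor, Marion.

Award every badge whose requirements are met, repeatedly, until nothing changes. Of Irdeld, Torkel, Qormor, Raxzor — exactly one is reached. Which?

Qormor

With Qorqor and Marion, Uleqor is earned (B1).
With Marion and Uleqor, Orbumb is earned (B2).
With Orbumb and Uleqor, Qormor is earned (B8).
Irdeld would need Torkel and Qormor (B4), but Torkel is never earned. Torkel would need Orbumb and Raxzor (B3), but Raxzor is never earned. Raxzor would need Qormor and Irdeld (B7), but Irdeld is never earned.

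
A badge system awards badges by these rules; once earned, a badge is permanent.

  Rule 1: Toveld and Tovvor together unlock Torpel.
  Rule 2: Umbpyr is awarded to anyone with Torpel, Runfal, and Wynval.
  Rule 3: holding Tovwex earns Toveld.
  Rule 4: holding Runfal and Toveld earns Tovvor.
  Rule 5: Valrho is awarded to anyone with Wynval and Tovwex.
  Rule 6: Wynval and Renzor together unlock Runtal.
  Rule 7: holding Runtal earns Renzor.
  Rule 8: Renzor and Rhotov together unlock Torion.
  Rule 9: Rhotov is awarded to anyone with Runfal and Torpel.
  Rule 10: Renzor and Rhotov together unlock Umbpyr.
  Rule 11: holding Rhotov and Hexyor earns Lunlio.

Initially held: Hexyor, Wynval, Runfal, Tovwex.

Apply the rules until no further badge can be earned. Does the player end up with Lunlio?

With Tovwex, Toveld is earned (Rule 3).
With Runfal and Toveld, Tovvor is earned (Rule 4).
With Toveld and Tovvor, Torpel is earned (Rule 1).
With Runfal and Torpel, Rhotov is earned (Rule 9).
With Rhotov and Hexyor, Lunlio is earned (Rule 11).

Yes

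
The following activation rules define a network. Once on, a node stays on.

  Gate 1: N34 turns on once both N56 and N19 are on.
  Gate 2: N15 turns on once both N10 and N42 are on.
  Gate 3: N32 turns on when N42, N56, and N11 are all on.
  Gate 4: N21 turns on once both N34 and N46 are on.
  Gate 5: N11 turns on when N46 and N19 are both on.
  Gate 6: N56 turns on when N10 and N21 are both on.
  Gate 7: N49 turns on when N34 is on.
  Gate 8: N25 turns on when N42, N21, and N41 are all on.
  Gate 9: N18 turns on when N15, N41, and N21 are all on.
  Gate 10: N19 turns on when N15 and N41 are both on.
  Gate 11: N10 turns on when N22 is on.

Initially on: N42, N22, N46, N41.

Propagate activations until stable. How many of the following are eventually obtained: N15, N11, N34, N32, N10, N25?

3

Gate 11: N22 on → N10 on.
N10 and N42 are on, so N15 turns on (Gate 2).
N15 and N41 are on, so N19 turns on (Gate 10).
Gate 5: N46 and N19 on → N11 on.
N15: reached.
N11: reached.
N34 would need N56 and N19 (Gate 1), but N56 never turns on.
N32 would need N42, N56, and N11 (Gate 3), but N56 never turns on.
N10: reached.
N25 would need N42, N21, and N41 (Gate 8), but N21 never turns on.
Reached: N15, N11, and N10 — 3 of the 6.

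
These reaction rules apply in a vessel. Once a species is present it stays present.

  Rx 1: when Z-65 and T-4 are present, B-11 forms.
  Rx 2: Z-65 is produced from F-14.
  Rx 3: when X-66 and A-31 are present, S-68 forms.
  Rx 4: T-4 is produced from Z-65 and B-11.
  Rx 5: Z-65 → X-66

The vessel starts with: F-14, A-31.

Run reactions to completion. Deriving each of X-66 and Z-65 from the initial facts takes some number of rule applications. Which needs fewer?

Z-65: F-14 present → Z-65 forms (Rx 2). [1 rule application]
X-66: F-14 present → Z-65 forms (Rx 2). Z-65 present → X-66 forms (Rx 5). [2 rule applications]
Z-65 needs fewer.

Z-65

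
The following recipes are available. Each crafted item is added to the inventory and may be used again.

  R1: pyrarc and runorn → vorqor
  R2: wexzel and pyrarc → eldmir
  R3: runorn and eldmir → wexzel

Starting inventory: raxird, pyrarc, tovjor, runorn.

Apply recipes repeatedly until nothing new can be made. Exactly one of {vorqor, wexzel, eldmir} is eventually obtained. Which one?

Using R1, pyrarc and runorn make vorqor.
wexzel would need runorn and eldmir (R3), but eldmir is never obtained. eldmir would need wexzel and pyrarc (R2), but wexzel is never obtained.

vorqor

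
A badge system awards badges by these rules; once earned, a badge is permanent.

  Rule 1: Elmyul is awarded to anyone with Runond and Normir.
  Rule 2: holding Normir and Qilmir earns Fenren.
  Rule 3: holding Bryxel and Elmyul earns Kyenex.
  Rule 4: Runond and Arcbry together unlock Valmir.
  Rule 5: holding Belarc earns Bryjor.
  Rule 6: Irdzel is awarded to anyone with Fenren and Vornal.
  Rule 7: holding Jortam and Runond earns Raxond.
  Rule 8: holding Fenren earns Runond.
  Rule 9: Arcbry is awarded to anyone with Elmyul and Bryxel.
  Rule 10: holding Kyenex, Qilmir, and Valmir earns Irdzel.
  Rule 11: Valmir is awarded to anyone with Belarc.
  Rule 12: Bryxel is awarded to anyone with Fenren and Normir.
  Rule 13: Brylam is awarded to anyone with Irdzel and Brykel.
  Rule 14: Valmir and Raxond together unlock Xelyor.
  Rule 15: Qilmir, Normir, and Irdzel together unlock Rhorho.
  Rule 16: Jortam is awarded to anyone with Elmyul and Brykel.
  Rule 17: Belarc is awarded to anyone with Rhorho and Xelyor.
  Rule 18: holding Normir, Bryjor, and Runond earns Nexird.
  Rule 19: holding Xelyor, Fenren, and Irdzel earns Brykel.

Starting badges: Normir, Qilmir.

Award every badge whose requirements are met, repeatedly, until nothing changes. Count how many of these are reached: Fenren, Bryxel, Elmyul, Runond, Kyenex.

With Normir and Qilmir, Fenren is earned (Rule 2).
With Fenren, Runond is earned (Rule 8).
With Fenren and Normir, Bryxel is earned (Rule 12).
With Runond and Normir, Elmyul is earned (Rule 1).
With Bryxel and Elmyul, Kyenex is earned (Rule 3).
Fenren: reached.
Bryxel: reached.
Elmyul: reached.
Runond: reached.
Kyenex: reached.
All 5 are reached.

5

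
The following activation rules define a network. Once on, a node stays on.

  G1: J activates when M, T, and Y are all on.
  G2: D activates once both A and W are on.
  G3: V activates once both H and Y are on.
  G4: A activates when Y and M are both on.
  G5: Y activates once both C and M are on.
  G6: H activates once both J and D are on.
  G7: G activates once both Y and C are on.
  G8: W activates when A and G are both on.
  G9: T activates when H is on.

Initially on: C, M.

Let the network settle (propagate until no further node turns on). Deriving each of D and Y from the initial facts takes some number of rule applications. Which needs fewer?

Y

Y: C and M are on, so Y activates (G5). [1 rule application]
D: G5: C and M on → Y on. Y and C are on, so G activates (G7). G4: Y and M on → A on. A and G are on, so W activates (G8). A and W are on, so D activates (G2). [5 rule applications]
Y needs fewer.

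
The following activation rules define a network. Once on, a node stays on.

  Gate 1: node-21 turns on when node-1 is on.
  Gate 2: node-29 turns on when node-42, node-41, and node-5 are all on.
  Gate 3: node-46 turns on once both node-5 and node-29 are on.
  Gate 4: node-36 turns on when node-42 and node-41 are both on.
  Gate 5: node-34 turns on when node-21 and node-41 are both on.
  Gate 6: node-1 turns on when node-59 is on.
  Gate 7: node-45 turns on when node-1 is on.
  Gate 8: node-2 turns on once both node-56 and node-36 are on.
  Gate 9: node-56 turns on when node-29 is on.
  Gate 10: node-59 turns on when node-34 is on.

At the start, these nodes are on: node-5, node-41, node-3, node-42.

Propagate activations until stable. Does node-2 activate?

Yes

Gate 2: node-42, node-41, and node-5 on → node-29 on.
Gate 4: node-42 and node-41 on → node-36 on.
Gate 9: node-29 on → node-56 on.
node-56 and node-36 are on, so node-2 turns on (Gate 8).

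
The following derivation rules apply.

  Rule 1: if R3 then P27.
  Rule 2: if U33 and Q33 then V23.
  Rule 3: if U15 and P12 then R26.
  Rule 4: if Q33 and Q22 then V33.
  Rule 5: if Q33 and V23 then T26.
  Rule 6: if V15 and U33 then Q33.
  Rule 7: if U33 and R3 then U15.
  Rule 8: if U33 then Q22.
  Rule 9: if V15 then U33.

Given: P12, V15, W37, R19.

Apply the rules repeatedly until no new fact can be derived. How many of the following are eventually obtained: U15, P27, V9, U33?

1

From V15, Rule 9 gives U33.
U15 would need U33 and R3 (Rule 7), but R3 is never established.
P27 would need R3 (Rule 1), but R3 is never established.
No rule produces V9, and it is not given.
U33: reached.
Reached: U33 — 1 of the 4.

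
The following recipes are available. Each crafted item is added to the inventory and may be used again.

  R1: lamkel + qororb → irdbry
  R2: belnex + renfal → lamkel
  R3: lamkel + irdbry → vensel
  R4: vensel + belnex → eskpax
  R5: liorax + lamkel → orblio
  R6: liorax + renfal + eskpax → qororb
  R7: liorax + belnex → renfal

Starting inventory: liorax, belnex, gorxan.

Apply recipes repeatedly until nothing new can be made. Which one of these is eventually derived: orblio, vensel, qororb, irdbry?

orblio

liorax + belnex → renfal (R7).
Using R2, belnex and renfal make lamkel.
liorax + lamkel → orblio (R5).
qororb would need liorax, renfal, and eskpax (R6), but eskpax is never obtained. vensel would need lamkel and irdbry (R3), but irdbry is never obtained. irdbry would need lamkel and qororb (R1), but qororb is never obtained.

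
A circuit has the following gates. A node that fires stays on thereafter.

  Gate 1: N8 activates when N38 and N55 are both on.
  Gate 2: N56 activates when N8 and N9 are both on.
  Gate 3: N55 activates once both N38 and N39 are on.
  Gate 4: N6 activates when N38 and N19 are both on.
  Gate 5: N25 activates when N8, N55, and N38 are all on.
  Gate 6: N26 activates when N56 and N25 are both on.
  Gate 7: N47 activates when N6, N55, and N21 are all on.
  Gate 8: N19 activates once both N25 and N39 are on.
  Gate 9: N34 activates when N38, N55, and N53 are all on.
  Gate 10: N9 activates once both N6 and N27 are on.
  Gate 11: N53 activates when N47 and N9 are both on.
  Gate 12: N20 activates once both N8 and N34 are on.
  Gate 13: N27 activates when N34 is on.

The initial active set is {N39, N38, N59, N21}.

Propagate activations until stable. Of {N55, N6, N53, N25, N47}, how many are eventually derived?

4

N38 and N39 are on, so N55 activates (Gate 3).
N38 and N55 are on, so N8 activates (Gate 1).
N8, N55, and N38 are on, so N25 activates (Gate 5).
N25 and N39 are on, so N19 activates (Gate 8).
Gate 4: N38 and N19 on → N6 on.
Gate 7: N6, N55, and N21 on → N47 on.
N55: reached.
N6: reached.
N53 would need N47 and N9 (Gate 11), but N9 never turns on.
N25: reached.
N47: reached.
Reached: N55, N6, N25, and N47 — 4 of the 5.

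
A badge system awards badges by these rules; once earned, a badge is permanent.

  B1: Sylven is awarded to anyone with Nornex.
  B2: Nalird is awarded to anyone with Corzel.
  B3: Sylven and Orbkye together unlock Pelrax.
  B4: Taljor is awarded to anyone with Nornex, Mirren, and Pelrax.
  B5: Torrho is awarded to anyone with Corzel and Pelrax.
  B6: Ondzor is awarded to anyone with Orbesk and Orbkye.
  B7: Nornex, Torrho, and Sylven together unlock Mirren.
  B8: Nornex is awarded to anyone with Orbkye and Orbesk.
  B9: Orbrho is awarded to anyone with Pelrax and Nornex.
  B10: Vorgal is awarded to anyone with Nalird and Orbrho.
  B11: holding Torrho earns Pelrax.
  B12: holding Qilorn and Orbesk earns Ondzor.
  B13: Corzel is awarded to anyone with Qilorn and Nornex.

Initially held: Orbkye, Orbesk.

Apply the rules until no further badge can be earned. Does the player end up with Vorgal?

No

Vorgal would need Nalird and Orbrho (B10), but Nalird is never earned.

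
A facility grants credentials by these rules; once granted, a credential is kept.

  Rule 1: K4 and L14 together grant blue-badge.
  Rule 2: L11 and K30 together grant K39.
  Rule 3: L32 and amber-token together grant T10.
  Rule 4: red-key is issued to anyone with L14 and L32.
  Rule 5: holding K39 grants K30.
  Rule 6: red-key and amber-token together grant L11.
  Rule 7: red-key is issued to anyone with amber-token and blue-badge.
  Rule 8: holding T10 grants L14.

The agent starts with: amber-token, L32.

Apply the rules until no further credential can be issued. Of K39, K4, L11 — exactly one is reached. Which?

L11

Holding L32 and amber-token grants T10 (Rule 3).
Holding T10 grants L14 (Rule 8).
Holding L14 and L32 grants red-key (Rule 4).
Holding red-key and amber-token grants L11 (Rule 6).
No rule produces K4, and it is not given. K39 would need L11 and K30 (Rule 2), but K30 is never granted.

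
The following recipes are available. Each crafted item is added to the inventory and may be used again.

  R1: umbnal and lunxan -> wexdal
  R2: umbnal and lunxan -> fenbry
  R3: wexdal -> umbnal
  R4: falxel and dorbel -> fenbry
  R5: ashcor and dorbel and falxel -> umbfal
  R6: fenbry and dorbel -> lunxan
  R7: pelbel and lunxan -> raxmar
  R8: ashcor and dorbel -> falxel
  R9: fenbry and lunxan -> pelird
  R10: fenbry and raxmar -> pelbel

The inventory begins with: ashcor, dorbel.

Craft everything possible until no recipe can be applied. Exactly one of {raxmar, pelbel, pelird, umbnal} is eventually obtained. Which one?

pelird

ashcor and dorbel -> falxel (R8).
falxel and dorbel -> fenbry (R4).
fenbry and dorbel -> lunxan (R6).
Using R9, fenbry and lunxan make pelird.
umbnal would need wexdal (R3), but wexdal is never obtained. pelbel would need fenbry and raxmar (R10), but raxmar is never obtained. raxmar would need pelbel and lunxan (R7), but pelbel is never obtained.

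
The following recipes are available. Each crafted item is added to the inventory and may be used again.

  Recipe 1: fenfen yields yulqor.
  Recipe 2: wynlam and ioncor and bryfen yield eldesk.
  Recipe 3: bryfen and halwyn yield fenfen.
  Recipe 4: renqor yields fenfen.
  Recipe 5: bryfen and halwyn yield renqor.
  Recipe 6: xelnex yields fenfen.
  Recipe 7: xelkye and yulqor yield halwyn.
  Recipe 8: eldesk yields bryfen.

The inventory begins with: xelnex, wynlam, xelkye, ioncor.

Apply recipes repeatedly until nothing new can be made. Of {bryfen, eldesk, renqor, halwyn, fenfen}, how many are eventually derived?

2

Using Recipe 6, xelnex makes fenfen.
fenfen → yulqor (Recipe 1).
Using Recipe 7, xelkye and yulqor make halwyn.
bryfen would need eldesk (Recipe 8), but eldesk is never obtained.
eldesk would need wynlam, ioncor, and bryfen (Recipe 2), but bryfen is never obtained.
renqor would need bryfen and halwyn (Recipe 5), but bryfen is never obtained.
halwyn: reached.
fenfen: reached.
Reached: halwyn and fenfen — 2 of the 5.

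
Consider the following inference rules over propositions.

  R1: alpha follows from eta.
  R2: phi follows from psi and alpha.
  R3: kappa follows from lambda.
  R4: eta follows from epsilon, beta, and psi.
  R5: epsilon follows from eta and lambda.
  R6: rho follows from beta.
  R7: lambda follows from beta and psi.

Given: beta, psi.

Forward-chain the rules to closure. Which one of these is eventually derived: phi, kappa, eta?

beta and psi hold, so lambda follows (R7).
lambda holds, so kappa follows (R3).
eta would need epsilon, beta, and psi (R4), but epsilon is never established. phi would need psi and alpha (R2), but alpha is never established.

kappa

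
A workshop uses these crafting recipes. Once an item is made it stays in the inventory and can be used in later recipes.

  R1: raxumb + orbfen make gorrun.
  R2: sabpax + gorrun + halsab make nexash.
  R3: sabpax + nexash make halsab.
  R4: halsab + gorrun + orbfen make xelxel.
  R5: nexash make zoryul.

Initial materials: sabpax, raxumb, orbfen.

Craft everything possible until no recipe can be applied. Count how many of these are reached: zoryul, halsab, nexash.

zoryul would need nexash (R5), but nexash is never obtained.
halsab would need sabpax and nexash (R3), but nexash is never obtained.
nexash would need sabpax, gorrun, and halsab (R2), but halsab is never obtained.
None of the 3 are reached.

0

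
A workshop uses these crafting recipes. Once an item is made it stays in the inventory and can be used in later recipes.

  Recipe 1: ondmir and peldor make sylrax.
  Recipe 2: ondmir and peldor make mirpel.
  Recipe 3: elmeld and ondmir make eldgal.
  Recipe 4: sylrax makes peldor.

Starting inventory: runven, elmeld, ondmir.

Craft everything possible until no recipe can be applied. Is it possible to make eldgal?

Using Recipe 3, elmeld and ondmir make eldgal.

Yes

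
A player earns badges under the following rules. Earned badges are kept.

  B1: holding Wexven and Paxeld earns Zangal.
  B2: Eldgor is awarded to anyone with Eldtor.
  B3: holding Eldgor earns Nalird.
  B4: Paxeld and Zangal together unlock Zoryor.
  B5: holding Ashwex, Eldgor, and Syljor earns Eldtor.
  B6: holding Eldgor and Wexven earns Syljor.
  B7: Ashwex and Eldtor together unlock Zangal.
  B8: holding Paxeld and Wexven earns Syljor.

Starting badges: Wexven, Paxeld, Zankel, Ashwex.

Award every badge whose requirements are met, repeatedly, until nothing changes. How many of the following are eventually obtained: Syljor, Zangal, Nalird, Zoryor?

With Paxeld and Wexven, Syljor is earned (B8).
With Wexven and Paxeld, Zangal is earned (B1).
With Paxeld and Zangal, Zoryor is earned (B4).
Syljor: reached.
Zangal: reached.
Nalird would need Eldgor (B3), but Eldgor is never earned.
Zoryor: reached.
Reached: Syljor, Zangal, and Zoryor — 3 of the 4.

3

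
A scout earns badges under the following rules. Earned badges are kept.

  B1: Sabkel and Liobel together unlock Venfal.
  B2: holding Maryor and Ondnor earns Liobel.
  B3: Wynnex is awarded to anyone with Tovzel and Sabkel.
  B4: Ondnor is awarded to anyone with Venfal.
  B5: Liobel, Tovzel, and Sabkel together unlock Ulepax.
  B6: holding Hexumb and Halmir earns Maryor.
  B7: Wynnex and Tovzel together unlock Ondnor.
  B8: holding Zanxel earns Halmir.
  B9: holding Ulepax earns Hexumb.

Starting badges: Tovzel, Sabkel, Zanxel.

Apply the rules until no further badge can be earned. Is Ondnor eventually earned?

Yes

With Tovzel and Sabkel, Wynnex is earned (B3).
With Wynnex and Tovzel, Ondnor is earned (B7).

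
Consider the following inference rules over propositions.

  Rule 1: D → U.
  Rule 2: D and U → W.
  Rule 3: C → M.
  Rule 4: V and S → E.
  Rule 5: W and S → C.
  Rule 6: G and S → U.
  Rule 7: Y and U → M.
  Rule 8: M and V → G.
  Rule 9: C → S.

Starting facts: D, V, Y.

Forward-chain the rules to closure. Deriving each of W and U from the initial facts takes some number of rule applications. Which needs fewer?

U: D holds, so U follows (Rule 1). [1 rule application]
W: From D, Rule 1 gives U. From D and U, Rule 2 gives W. [2 rule applications]
U needs fewer.

U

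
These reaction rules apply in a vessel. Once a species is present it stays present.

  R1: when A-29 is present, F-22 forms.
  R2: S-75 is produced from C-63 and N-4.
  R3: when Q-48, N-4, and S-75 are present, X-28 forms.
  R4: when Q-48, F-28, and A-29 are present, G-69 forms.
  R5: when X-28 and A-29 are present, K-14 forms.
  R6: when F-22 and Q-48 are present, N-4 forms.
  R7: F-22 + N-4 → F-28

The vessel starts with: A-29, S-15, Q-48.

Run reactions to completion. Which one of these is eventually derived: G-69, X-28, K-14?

A-29 present → F-22 forms (R1).
F-22 and Q-48 present → N-4 forms (R6).
F-22 and N-4 present → F-28 forms (R7).
Q-48, F-28, and A-29 present → G-69 forms (R4).
X-28 would need Q-48, N-4, and S-75 (R3), but S-75 never forms. K-14 would need X-28 and A-29 (R5), but X-28 never forms.

G-69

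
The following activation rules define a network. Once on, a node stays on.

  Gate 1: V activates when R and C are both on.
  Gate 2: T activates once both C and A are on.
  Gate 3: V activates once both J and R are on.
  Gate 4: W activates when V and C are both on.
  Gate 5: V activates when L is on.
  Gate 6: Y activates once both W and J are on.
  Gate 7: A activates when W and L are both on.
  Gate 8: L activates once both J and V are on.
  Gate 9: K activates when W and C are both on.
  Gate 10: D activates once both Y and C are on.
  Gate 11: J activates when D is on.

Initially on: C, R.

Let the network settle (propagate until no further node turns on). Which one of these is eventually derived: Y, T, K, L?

R and C are on, so V activates (Gate 1).
Gate 4: V and C on → W on.
Gate 9: W and C on → K on.
L would need J and V (Gate 8), but J never turns on. T would need C and A (Gate 2), but A never turns on. Y would need W and J (Gate 6), but J never turns on.

K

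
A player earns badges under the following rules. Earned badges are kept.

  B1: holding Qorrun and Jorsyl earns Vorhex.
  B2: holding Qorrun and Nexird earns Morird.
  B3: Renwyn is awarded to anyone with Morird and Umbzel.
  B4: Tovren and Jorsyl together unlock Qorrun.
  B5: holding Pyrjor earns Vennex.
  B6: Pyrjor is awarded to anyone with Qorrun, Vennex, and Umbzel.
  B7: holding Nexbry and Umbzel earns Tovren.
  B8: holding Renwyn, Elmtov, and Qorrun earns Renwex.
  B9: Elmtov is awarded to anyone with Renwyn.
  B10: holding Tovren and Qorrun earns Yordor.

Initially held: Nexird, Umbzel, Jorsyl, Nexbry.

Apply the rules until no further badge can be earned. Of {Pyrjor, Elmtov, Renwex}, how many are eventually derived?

2

With Nexbry and Umbzel, Tovren is earned (B7).
With Tovren and Jorsyl, Qorrun is earned (B4).
With Qorrun and Nexird, Morird is earned (B2).
With Morird and Umbzel, Renwyn is earned (B3).
With Renwyn, Elmtov is earned (B9).
With Renwyn, Elmtov, and Qorrun, Renwex is earned (B8).
Pyrjor would need Qorrun, Vennex, and Umbzel (B6), but Vennex is never earned.
Elmtov: reached.
Renwex: reached.
Reached: Elmtov and Renwex — 2 of the 3.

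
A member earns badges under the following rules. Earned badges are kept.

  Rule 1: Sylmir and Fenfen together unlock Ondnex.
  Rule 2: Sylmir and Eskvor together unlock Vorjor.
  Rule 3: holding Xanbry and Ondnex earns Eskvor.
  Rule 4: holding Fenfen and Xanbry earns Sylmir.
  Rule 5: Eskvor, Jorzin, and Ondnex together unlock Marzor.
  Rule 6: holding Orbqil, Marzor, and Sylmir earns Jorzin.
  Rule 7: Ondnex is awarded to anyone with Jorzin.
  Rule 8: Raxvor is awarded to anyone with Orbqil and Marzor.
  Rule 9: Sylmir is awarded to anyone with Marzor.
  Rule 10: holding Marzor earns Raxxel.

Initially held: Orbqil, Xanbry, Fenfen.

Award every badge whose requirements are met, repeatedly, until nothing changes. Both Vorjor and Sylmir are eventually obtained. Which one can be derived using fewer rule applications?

Sylmir: With Fenfen and Xanbry, Sylmir is earned (Rule 4). [1 rule application]
Vorjor: With Fenfen and Xanbry, Sylmir is earned (Rule 4). With Sylmir and Fenfen, Ondnex is earned (Rule 1). With Xanbry and Ondnex, Eskvor is earned (Rule 3). With Sylmir and Eskvor, Vorjor is earned (Rule 2). [4 rule applications]
Sylmir needs fewer.

Sylmir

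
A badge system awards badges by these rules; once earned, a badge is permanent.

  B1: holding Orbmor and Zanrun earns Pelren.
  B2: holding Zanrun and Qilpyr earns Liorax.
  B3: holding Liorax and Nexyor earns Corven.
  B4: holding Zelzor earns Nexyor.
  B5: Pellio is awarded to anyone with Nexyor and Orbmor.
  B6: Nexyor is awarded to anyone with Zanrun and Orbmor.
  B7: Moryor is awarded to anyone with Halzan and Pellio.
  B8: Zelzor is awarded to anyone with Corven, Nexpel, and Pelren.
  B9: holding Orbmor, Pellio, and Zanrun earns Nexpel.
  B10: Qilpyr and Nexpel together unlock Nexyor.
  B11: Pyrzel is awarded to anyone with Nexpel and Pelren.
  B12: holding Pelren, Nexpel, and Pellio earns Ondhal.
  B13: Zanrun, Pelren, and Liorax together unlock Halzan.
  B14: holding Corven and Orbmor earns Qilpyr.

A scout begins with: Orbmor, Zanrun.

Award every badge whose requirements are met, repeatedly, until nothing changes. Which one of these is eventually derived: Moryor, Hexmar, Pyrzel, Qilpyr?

With Zanrun and Orbmor, Nexyor is earned (B6).
With Orbmor and Zanrun, Pelren is earned (B1).
With Nexyor and Orbmor, Pellio is earned (B5).
With Orbmor, Pellio, and Zanrun, Nexpel is earned (B9).
With Nexpel and Pelren, Pyrzel is earned (B11).
Moryor would need Halzan and Pellio (B7), but Halzan is never earned. Qilpyr would need Corven and Orbmor (B14), but Corven is never earned. No rule produces Hexmar, and it is not given.

Pyrzel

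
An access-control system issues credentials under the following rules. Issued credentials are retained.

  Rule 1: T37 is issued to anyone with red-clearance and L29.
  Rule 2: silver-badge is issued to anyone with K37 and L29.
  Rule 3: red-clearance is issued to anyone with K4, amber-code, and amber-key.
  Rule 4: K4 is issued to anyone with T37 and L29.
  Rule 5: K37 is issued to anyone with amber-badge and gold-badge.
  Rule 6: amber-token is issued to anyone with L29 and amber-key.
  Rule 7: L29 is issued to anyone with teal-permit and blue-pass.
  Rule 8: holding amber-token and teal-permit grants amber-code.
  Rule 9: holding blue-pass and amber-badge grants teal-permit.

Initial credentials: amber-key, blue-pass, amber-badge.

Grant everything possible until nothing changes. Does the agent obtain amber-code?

Holding blue-pass and amber-badge grants teal-permit (Rule 9).
Holding teal-permit and blue-pass grants L29 (Rule 7).
Holding L29 and amber-key grants amber-token (Rule 6).
Holding amber-token and teal-permit grants amber-code (Rule 8).

Yes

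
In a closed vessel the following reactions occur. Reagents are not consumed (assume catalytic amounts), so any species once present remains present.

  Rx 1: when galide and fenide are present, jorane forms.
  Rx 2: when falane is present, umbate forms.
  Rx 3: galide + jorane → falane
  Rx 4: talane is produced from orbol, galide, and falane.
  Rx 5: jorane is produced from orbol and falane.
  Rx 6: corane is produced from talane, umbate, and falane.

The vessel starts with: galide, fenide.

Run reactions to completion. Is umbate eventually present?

galide and fenide present → jorane forms (Rx 1).
galide and jorane present → falane forms (Rx 3).
falane present → umbate forms (Rx 2).

Yes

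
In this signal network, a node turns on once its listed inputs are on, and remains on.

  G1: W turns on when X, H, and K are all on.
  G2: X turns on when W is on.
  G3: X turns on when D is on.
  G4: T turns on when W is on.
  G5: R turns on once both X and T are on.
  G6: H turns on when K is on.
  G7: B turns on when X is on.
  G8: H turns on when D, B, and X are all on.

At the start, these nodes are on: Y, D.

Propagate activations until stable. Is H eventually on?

G3: D on → X on.
G7: X on → B on.
G8: D, B, and X on → H on.

Yes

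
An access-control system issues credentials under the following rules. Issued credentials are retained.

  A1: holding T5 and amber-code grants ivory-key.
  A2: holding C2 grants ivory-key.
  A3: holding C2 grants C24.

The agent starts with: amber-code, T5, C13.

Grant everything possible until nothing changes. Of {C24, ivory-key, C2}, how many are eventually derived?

Holding T5 and amber-code grants ivory-key (A1).
C24 would need C2 (A3), but C2 is never granted.
ivory-key: reached.
No rule produces C2, and it is not given.
Reached: ivory-key — 1 of the 3.

1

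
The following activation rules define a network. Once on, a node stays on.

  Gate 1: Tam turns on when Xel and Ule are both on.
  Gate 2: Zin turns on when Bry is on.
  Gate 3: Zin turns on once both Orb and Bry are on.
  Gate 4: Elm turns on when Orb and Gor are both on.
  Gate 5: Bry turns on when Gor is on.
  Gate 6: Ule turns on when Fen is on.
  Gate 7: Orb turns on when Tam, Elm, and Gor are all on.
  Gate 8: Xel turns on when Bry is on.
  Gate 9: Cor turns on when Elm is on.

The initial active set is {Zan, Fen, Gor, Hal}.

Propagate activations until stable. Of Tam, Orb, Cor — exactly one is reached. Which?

Fen is on, so Ule turns on (Gate 6).
Gate 5: Gor on → Bry on.
Bry is on, so Xel turns on (Gate 8).
Gate 1: Xel and Ule on → Tam on.
Orb would need Tam, Elm, and Gor (Gate 7), but Elm never turns on. Cor would need Elm (Gate 9), but Elm never turns on.

Tam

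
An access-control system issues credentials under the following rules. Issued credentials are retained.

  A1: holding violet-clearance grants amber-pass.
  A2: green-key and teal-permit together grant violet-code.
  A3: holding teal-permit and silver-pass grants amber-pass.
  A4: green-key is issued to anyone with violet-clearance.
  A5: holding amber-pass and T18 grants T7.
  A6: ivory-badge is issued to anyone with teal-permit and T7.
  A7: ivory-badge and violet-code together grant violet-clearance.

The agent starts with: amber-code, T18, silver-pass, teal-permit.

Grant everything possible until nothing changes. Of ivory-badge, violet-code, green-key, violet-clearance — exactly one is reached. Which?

ivory-badge

Holding teal-permit and silver-pass grants amber-pass (A3).
Holding amber-pass and T18 grants T7 (A5).
Holding teal-permit and T7 grants ivory-badge (A6).
violet-clearance would need ivory-badge and violet-code (A7), but violet-code is never granted. green-key would need violet-clearance (A4), but violet-clearance is never granted. violet-code would need green-key and teal-permit (A2), but green-key is never granted.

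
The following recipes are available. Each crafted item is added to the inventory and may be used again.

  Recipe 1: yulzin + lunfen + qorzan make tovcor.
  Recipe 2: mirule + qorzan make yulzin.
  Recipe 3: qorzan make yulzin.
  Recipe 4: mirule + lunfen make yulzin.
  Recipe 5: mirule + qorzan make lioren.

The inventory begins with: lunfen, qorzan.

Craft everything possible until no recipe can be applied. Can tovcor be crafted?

Using Recipe 3, qorzan makes yulzin.
yulzin + lunfen + qorzan → tovcor (Recipe 1).

Yes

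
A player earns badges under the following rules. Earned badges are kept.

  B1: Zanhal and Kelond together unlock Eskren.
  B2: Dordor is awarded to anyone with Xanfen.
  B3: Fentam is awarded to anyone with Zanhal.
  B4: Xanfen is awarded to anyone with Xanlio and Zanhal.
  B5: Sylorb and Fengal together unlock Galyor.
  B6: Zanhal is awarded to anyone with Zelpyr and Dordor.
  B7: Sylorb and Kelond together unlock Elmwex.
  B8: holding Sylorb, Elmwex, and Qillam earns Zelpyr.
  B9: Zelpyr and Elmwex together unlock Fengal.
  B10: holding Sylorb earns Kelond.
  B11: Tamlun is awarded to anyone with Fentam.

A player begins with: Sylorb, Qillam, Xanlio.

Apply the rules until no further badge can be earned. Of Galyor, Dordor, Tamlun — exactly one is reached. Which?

With Sylorb, Kelond is earned (B10).
With Sylorb and Kelond, Elmwex is earned (B7).
With Sylorb, Elmwex, and Qillam, Zelpyr is earned (B8).
With Zelpyr and Elmwex, Fengal is earned (B9).
With Sylorb and Fengal, Galyor is earned (B5).
Dordor would need Xanfen (B2), but Xanfen is never earned. Tamlun would need Fentam (B11), but Fentam is never earned.

Galyor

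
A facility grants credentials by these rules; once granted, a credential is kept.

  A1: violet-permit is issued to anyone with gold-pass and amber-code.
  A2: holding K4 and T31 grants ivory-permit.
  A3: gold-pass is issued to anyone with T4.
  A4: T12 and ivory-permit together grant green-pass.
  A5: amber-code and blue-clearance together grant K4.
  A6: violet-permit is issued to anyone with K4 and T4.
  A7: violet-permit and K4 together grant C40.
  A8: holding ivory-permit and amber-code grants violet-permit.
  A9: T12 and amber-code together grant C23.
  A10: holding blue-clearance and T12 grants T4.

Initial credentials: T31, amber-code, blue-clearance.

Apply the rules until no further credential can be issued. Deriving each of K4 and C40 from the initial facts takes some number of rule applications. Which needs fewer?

K4

K4: Holding amber-code and blue-clearance grants K4 (A5). [1 rule application]
C40: Holding amber-code and blue-clearance grants K4 (A5). Holding K4 and T31 grants ivory-permit (A2). Holding ivory-permit and amber-code grants violet-permit (A8). Holding violet-permit and K4 grants C40 (A7). [4 rule applications]
K4 needs fewer.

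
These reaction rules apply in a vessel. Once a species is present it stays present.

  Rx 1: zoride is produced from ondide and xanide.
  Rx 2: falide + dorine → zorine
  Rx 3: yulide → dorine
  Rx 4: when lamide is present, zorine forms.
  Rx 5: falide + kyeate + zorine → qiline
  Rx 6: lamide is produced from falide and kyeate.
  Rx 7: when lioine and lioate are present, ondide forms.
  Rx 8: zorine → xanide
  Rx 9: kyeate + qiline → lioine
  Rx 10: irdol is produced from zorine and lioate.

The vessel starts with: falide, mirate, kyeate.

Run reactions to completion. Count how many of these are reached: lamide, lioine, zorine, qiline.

4

falide and kyeate present → lamide forms (Rx 6).
lamide present → zorine forms (Rx 4).
falide, kyeate, and zorine present → qiline forms (Rx 5).
kyeate and qiline present → lioine forms (Rx 9).
lamide: reached.
lioine: reached.
zorine: reached.
qiline: reached.
All 4 are reached.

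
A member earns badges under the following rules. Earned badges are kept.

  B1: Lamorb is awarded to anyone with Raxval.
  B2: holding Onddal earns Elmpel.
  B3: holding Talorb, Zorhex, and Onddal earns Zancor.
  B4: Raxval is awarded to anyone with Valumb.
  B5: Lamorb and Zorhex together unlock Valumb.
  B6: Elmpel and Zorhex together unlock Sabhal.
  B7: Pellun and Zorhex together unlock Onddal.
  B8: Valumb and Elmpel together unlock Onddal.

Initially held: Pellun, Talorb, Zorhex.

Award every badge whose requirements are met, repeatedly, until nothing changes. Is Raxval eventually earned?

No

Raxval would need Valumb (B4), but Valumb is never earned.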